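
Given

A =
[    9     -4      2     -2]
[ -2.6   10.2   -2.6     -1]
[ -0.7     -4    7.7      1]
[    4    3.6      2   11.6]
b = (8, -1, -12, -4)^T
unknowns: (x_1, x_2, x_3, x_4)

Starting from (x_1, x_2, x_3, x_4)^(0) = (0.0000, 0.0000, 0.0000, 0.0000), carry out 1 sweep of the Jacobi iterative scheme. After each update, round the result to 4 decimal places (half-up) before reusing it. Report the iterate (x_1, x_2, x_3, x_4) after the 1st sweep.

Iteration 1:
  x_1 = (8 - (-4)·0.0000 - (2)·0.0000 - (-2)·0.0000) / (9) = 0.8889
  x_2 = (-1 - (-2.6)·0.0000 - (-2.6)·0.0000 - (-1)·0.0000) / (10.2) = -0.0980
  x_3 = (-12 - (-0.7)·0.0000 - (-4)·0.0000 - (1)·0.0000) / (7.7) = -1.5584
  x_4 = (-4 - (4)·0.0000 - (3.6)·0.0000 - (2)·0.0000) / (11.6) = -0.3448

(0.8889, -0.0980, -1.5584, -0.3448)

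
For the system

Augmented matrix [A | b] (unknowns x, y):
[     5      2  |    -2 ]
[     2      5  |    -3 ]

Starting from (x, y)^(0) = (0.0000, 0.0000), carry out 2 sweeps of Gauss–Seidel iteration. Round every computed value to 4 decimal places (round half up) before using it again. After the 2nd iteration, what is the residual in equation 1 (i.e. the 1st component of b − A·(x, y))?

0.1408

Iteration 1:
  x = (-2 - (2)·0.0000) / (5) = -0.4000
  y = (-3 - (2)·-0.4000) / (5) = -0.4400
Iteration 2:
  x = (-2 - (2)·-0.4400) / (5) = -0.2240
  y = (-3 - (2)·-0.2240) / (5) = -0.5104
Residual b − A·x = (0.1408, 0.0000)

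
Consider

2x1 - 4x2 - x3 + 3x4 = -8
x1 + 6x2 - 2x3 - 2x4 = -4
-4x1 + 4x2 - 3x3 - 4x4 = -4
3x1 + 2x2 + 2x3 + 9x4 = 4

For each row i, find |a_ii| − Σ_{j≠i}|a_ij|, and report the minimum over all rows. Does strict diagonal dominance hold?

-9

row 1: |2| − (4+1+3) = -6
row 2: |6| − (1+2+2) = 1
row 3: |-3| − (4+4+4) = -9
row 4: |9| − (3+2+2) = 2
minimum over rows = -9 → not strictly diagonally dominant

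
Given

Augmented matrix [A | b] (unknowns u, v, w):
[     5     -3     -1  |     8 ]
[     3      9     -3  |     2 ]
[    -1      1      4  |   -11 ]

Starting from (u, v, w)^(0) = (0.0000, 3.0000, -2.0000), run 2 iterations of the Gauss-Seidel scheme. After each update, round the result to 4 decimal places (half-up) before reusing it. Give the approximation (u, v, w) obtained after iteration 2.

(0.4056, -0.4593, -2.5338)

Iteration 1:
  u = (8 - (-3)·3.0000 - (-1)·-2.0000) / (5) = 3.0000
  v = (2 - (3)·3.0000 - (-3)·-2.0000) / (9) = -1.4444
  w = (-11 - (-1)·3.0000 - (1)·-1.4444) / (4) = -1.6389
Iteration 2:
  u = (8 - (-3)·-1.4444 - (-1)·-1.6389) / (5) = 0.4056
  v = (2 - (3)·0.4056 - (-3)·-1.6389) / (9) = -0.4593
  w = (-11 - (-1)·0.4056 - (1)·-0.4593) / (4) = -2.5338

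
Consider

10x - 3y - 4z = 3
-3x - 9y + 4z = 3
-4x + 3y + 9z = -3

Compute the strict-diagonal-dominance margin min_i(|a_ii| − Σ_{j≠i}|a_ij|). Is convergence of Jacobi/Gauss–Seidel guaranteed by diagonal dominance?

2

row 1: |10| − (3+4) = 3
row 2: |-9| − (3+4) = 2
row 3: |9| − (4+3) = 2
minimum over rows = 2 → strictly diagonally dominant (convergence guaranteed)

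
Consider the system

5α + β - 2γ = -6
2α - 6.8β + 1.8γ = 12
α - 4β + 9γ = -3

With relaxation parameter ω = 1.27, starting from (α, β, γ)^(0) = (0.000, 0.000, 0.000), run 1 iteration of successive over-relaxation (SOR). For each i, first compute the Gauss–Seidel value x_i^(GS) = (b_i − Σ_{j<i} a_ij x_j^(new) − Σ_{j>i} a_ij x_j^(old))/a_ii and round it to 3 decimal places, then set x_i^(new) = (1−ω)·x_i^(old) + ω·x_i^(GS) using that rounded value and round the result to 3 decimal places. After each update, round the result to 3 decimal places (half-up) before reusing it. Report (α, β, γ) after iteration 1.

(-1.524, -2.811, -1.795)

Iteration 1:
  α: GS value = (-6 - (1)·0.000 - (-2)·0.000) / (5) = -1.200;  α ← (1−ω)·0.000 + ω·-1.200 = -1.524
  β: GS value = (12 - (2)·-1.524 - (1.8)·0.000) / (-6.8) = -2.213;  β ← (1−ω)·0.000 + ω·-2.213 = -2.811
  γ: GS value = (-3 - (1)·-1.524 - (-4)·-2.811) / (9) = -1.413;  γ ← (1−ω)·0.000 + ω·-1.413 = -1.795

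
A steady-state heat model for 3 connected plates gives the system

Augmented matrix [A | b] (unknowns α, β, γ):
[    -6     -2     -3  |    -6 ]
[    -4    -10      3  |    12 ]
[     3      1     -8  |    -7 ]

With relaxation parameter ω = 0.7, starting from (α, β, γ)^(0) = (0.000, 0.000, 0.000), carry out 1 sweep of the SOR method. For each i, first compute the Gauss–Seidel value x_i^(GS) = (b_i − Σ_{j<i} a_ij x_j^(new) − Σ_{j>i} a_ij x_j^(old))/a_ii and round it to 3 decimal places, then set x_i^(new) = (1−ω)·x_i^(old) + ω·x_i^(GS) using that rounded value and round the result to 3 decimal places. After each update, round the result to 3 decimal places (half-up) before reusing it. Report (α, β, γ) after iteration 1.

Iteration 1:
  α: GS value = (-6 - (-2)·0.000 - (-3)·0.000) / (-6) = 1.000;  α ← (1−ω)·0.000 + ω·1.000 = 0.700
  β: GS value = (12 - (-4)·0.700 - (3)·0.000) / (-10) = -1.480;  β ← (1−ω)·0.000 + ω·-1.480 = -1.036
  γ: GS value = (-7 - (3)·0.700 - (1)·-1.036) / (-8) = 1.008;  γ ← (1−ω)·0.000 + ω·1.008 = 0.706

(0.700, -1.036, 0.706)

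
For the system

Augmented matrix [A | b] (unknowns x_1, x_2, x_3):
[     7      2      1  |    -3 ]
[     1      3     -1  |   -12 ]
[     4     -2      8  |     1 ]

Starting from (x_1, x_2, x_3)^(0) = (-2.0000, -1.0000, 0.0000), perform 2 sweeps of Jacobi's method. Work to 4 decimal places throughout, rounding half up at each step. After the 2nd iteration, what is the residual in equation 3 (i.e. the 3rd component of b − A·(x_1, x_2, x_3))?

Iteration 1:
  x_1 = (-3 - (2)·-1.0000 - (1)·0.0000) / (7) = -0.1429
  x_2 = (-12 - (1)·-2.0000 - (-1)·0.0000) / (3) = -3.3333
  x_3 = (1 - (4)·-2.0000 - (-2)·-1.0000) / (8) = 0.8750
Iteration 2:
  x_1 = (-3 - (2)·-3.3333 - (1)·0.8750) / (7) = 0.3988
  x_2 = (-12 - (1)·-0.1429 - (-1)·0.8750) / (3) = -3.6607
  x_3 = (1 - (4)·-0.1429 - (-2)·-3.3333) / (8) = -0.6369
Residual b − A·x = (2.1667, -2.0536, -2.8214)

-2.8214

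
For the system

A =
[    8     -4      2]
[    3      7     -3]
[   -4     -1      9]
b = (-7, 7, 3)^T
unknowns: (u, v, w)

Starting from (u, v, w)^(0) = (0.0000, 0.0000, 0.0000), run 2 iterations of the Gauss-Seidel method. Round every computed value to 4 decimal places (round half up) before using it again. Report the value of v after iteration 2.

1.1324

Iteration 1:
  u = (-7 - (-4)·0.0000 - (2)·0.0000) / (8) = -0.8750
  v = (7 - (3)·-0.8750 - (-3)·0.0000) / (7) = 1.3750
  w = (3 - (-4)·-0.8750 - (-1)·1.3750) / (9) = 0.0972
Iteration 2:
  u = (-7 - (-4)·1.3750 - (2)·0.0972) / (8) = -0.2118
  v = (7 - (3)·-0.2118 - (-3)·0.0972) / (7) = 1.1324
  w = (3 - (-4)·-0.2118 - (-1)·1.1324) / (9) = 0.3650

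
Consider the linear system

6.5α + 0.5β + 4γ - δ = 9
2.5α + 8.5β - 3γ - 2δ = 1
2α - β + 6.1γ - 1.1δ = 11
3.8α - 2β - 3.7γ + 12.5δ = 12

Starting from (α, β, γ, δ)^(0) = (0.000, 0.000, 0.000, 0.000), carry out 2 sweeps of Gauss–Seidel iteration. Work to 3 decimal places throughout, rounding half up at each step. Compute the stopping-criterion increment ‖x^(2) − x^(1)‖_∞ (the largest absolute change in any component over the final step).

Iteration 1:
  α = (9 - (0.5)·0.000 - (4)·0.000 - (-1)·0.000) / (6.5) = 1.385
  β = (1 - (2.5)·1.385 - (-3)·0.000 - (-2)·0.000) / (8.5) = -0.290
  γ = (11 - (2)·1.385 - (-1)·-0.290 - (-1.1)·0.000) / (6.1) = 1.302
  δ = (12 - (3.8)·1.385 - (-2)·-0.290 - (-3.7)·1.302) / (12.5) = 0.878
Iteration 2:
  α = (9 - (0.5)·-0.290 - (4)·1.302 - (-1)·0.878) / (6.5) = 0.741
  β = (1 - (2.5)·0.741 - (-3)·1.302 - (-2)·0.878) / (8.5) = 0.566
  γ = (11 - (2)·0.741 - (-1)·0.566 - (-1.1)·0.878) / (6.1) = 1.811
  δ = (12 - (3.8)·0.741 - (-2)·0.566 - (-3.7)·1.811) / (12.5) = 1.361
Change: (-0.644, 0.856, 0.509, 0.483) → max |·| = 0.856

0.856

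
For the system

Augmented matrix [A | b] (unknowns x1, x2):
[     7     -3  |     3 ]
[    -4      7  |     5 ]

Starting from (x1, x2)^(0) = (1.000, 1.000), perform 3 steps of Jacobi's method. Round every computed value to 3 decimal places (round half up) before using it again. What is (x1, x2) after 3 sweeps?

Iteration 1:
  x1 = (3 - (-3)·1.000) / (7) = 0.857
  x2 = (5 - (-4)·1.000) / (7) = 1.286
Iteration 2:
  x1 = (3 - (-3)·1.286) / (7) = 0.980
  x2 = (5 - (-4)·0.857) / (7) = 1.204
Iteration 3:
  x1 = (3 - (-3)·1.204) / (7) = 0.945
  x2 = (5 - (-4)·0.980) / (7) = 1.274

(0.945, 1.274)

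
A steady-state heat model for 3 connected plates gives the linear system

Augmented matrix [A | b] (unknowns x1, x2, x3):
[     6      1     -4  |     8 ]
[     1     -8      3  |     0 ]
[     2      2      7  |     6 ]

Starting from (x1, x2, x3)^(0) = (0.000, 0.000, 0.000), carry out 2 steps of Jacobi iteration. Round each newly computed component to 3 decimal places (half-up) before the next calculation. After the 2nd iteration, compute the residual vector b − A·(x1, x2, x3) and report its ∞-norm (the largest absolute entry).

2.118

Iteration 1:
  x1 = (8 - (1)·0.000 - (-4)·0.000) / (6) = 1.333
  x2 = (0 - (1)·0.000 - (3)·0.000) / (-8) = 0.000
  x3 = (6 - (2)·0.000 - (2)·0.000) / (7) = 0.857
Iteration 2:
  x1 = (8 - (1)·0.000 - (-4)·0.857) / (6) = 1.905
  x2 = (0 - (1)·1.333 - (3)·0.857) / (-8) = 0.488
  x3 = (6 - (2)·1.333 - (2)·0.000) / (7) = 0.476
Residual b − A·x = (-2.014, 0.571, -2.118); ∞-norm = 2.118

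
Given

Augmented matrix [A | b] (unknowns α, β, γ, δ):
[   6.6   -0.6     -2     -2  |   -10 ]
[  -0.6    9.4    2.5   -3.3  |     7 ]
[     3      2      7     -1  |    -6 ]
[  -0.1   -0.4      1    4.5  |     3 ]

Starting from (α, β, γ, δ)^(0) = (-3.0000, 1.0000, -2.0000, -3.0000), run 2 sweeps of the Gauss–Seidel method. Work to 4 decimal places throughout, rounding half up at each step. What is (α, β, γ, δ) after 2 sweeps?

Iteration 1:
  α = (-10 - (-0.6)·1.0000 - (-2)·-2.0000 - (-2)·-3.0000) / (6.6) = -2.9394
  β = (7 - (-0.6)·-2.9394 - (2.5)·-2.0000 - (-3.3)·-3.0000) / (9.4) = 0.0358
  γ = (-6 - (3)·-2.9394 - (2)·0.0358 - (-1)·-3.0000) / (7) = -0.0362
  δ = (3 - (-0.1)·-2.9394 - (-0.4)·0.0358 - (1)·-0.0362) / (4.5) = 0.6126
Iteration 2:
  α = (-10 - (-0.6)·0.0358 - (-2)·-0.0362 - (-2)·0.6126) / (6.6) = -1.3372
  β = (7 - (-0.6)·-1.3372 - (2.5)·-0.0362 - (-3.3)·0.6126) / (9.4) = 0.8840
  γ = (-6 - (3)·-1.3372 - (2)·0.8840 - (-1)·0.6126) / (7) = -0.4491
  δ = (3 - (-0.1)·-1.3372 - (-0.4)·0.8840 - (1)·-0.4491) / (4.5) = 0.8153

(-1.3372, 0.8840, -0.4491, 0.8153)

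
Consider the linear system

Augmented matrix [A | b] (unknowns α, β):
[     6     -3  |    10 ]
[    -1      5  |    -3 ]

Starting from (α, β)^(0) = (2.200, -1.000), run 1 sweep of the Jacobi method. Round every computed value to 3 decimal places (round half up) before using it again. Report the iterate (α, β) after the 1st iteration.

Iteration 1:
  α = (10 - (-3)·-1.000) / (6) = 1.167
  β = (-3 - (-1)·2.200) / (5) = -0.160

(1.167, -0.160)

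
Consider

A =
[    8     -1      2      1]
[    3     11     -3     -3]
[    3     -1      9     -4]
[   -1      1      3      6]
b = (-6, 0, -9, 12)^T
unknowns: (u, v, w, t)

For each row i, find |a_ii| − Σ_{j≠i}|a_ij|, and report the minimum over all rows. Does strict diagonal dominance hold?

1

row 1: |8| − (1+2+1) = 4
row 2: |11| − (3+3+3) = 2
row 3: |9| − (3+1+4) = 1
row 4: |6| − (1+1+3) = 1
minimum over rows = 1 → strictly diagonally dominant (convergence guaranteed)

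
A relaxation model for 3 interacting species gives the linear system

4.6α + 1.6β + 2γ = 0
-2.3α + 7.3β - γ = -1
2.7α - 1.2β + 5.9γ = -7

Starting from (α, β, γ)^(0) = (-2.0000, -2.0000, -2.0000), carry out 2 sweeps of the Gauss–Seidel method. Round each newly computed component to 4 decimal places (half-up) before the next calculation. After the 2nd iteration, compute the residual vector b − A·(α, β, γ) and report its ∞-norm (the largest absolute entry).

Iteration 1:
  α = (0 - (1.6)·-2.0000 - (2)·-2.0000) / (4.6) = 1.5652
  β = (-1 - (-2.3)·1.5652 - (-1)·-2.0000) / (7.3) = 0.0822
  γ = (-7 - (2.7)·1.5652 - (-1.2)·0.0822) / (5.9) = -1.8860
Iteration 2:
  α = (0 - (1.6)·0.0822 - (2)·-1.8860) / (4.6) = 0.7914
  β = (-1 - (-2.3)·0.7914 - (-1)·-1.8860) / (7.3) = -0.1460
  γ = (-7 - (2.7)·0.7914 - (-1.2)·-0.1460) / (5.9) = -1.5783
Residual b − A·x = (-0.2502, 0.3077, 0.0000); ∞-norm = 0.3077

0.3077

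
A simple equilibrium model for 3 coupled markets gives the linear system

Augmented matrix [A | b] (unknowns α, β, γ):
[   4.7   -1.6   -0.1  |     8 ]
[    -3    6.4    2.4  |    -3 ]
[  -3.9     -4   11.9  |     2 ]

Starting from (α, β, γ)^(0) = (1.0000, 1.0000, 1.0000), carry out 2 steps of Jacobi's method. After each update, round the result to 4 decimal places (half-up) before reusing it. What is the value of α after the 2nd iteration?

Iteration 1:
  α = (8 - (-1.6)·1.0000 - (-0.1)·1.0000) / (4.7) = 2.0638
  β = (-3 - (-3)·1.0000 - (2.4)·1.0000) / (6.4) = -0.3750
  γ = (2 - (-3.9)·1.0000 - (-4)·1.0000) / (11.9) = 0.8319
Iteration 2:
  α = (8 - (-1.6)·-0.3750 - (-0.1)·0.8319) / (4.7) = 1.5922
  β = (-3 - (-3)·2.0638 - (2.4)·0.8319) / (6.4) = 0.1867
  γ = (2 - (-3.9)·2.0638 - (-4)·-0.3750) / (11.9) = 0.7184

1.5922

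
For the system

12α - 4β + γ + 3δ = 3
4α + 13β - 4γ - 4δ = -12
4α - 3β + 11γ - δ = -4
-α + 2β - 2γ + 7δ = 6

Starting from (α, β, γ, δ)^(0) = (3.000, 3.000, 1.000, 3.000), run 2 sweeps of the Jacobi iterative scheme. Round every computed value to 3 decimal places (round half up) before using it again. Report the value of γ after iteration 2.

Iteration 1:
  α = (3 - (-4)·3.000 - (1)·1.000 - (3)·3.000) / (12) = 0.417
  β = (-12 - (4)·3.000 - (-4)·1.000 - (-4)·3.000) / (13) = -0.615
  γ = (-4 - (4)·3.000 - (-3)·3.000 - (-1)·3.000) / (11) = -0.364
  δ = (6 - (-1)·3.000 - (2)·3.000 - (-2)·1.000) / (7) = 0.714
Iteration 2:
  α = (3 - (-4)·-0.615 - (1)·-0.364 - (3)·0.714) / (12) = -0.103
  β = (-12 - (4)·0.417 - (-4)·-0.364 - (-4)·0.714) / (13) = -0.944
  γ = (-4 - (4)·0.417 - (-3)·-0.615 - (-1)·0.714) / (11) = -0.618
  δ = (6 - (-1)·0.417 - (2)·-0.615 - (-2)·-0.364) / (7) = 0.988

-0.618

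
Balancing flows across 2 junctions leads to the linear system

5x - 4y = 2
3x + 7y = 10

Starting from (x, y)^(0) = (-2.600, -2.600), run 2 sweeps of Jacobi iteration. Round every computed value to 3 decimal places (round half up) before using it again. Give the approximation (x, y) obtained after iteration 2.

Iteration 1:
  x = (2 - (-4)·-2.600) / (5) = -1.680
  y = (10 - (3)·-2.600) / (7) = 2.543
Iteration 2:
  x = (2 - (-4)·2.543) / (5) = 2.434
  y = (10 - (3)·-1.680) / (7) = 2.149

(2.434, 2.149)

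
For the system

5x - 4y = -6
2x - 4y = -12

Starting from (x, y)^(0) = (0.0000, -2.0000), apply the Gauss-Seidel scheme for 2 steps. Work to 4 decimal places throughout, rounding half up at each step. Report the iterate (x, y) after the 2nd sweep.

(0.0800, 3.0400)

Iteration 1:
  x = (-6 - (-4)·-2.0000) / (5) = -2.8000
  y = (-12 - (2)·-2.8000) / (-4) = 1.6000
Iteration 2:
  x = (-6 - (-4)·1.6000) / (5) = 0.0800
  y = (-12 - (2)·0.0800) / (-4) = 3.0400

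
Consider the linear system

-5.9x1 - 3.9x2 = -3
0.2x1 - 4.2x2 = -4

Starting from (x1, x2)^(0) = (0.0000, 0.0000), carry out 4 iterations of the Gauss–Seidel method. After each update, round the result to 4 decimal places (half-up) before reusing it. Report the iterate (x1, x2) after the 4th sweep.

Iteration 1:
  x1 = (-3 - (-3.9)·0.0000) / (-5.9) = 0.5085
  x2 = (-4 - (0.2)·0.5085) / (-4.2) = 0.9766
Iteration 2:
  x1 = (-3 - (-3.9)·0.9766) / (-5.9) = -0.1371
  x2 = (-4 - (0.2)·-0.1371) / (-4.2) = 0.9459
Iteration 3:
  x1 = (-3 - (-3.9)·0.9459) / (-5.9) = -0.1168
  x2 = (-4 - (0.2)·-0.1168) / (-4.2) = 0.9468
Iteration 4:
  x1 = (-3 - (-3.9)·0.9468) / (-5.9) = -0.1174
  x2 = (-4 - (0.2)·-0.1174) / (-4.2) = 0.9468

(-0.1174, 0.9468)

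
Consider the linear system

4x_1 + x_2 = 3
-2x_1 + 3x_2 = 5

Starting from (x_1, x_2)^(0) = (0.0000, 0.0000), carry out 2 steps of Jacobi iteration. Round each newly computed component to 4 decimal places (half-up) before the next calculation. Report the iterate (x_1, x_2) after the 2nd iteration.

Iteration 1:
  x_1 = (3 - (1)·0.0000) / (4) = 0.7500
  x_2 = (5 - (-2)·0.0000) / (3) = 1.6667
Iteration 2:
  x_1 = (3 - (1)·1.6667) / (4) = 0.3333
  x_2 = (5 - (-2)·0.7500) / (3) = 2.1667

(0.3333, 2.1667)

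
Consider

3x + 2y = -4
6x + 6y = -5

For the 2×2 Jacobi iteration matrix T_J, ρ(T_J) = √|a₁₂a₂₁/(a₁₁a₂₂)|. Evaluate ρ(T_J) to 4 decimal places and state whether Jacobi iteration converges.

0.8165

a₁₂a₂₁/(a₁₁a₂₂) = (2)·(6) / ((3)·(6)) = 0.666667
ρ = √|0.666667| = √0.666667 = 0.8165
ρ < 1, so Jacobi converges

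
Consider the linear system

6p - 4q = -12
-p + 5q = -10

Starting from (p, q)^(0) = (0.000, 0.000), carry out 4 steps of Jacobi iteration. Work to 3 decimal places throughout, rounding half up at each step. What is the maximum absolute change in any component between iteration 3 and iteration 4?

Iteration 1:
  p = (-12 - (-4)·0.000) / (6) = -2.000
  q = (-10 - (-1)·0.000) / (5) = -2.000
Iteration 2:
  p = (-12 - (-4)·-2.000) / (6) = -3.333
  q = (-10 - (-1)·-2.000) / (5) = -2.400
Iteration 3:
  p = (-12 - (-4)·-2.400) / (6) = -3.600
  q = (-10 - (-1)·-3.333) / (5) = -2.667
Iteration 4:
  p = (-12 - (-4)·-2.667) / (6) = -3.778
  q = (-10 - (-1)·-3.600) / (5) = -2.720
Change: (-0.178, -0.053) → max |·| = 0.178

0.178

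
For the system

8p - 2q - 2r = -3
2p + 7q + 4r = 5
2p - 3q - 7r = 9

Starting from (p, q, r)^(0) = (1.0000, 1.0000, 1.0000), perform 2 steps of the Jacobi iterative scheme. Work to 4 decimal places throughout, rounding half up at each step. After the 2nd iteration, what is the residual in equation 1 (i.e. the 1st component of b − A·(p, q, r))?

Iteration 1:
  p = (-3 - (-2)·1.0000 - (-2)·1.0000) / (8) = 0.1250
  q = (5 - (2)·1.0000 - (4)·1.0000) / (7) = -0.1429
  r = (9 - (2)·1.0000 - (-3)·1.0000) / (-7) = -1.4286
Iteration 2:
  p = (-3 - (-2)·-0.1429 - (-2)·-1.4286) / (8) = -0.7679
  q = (5 - (2)·0.1250 - (4)·-1.4286) / (7) = 1.4949
  r = (9 - (2)·0.1250 - (-3)·-0.1429) / (-7) = -1.1888
Residual b − A·x = (3.7554, 0.8267, 6.6989)

3.7554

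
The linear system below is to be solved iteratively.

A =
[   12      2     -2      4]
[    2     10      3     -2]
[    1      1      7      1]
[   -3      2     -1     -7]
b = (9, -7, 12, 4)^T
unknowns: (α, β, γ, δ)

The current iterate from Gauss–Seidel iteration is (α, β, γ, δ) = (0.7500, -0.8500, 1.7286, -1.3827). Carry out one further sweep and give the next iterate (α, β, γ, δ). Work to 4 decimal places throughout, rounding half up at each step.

One sweep:
  α = (9 - (2)·-0.8500 - (-2)·1.7286 - (4)·-1.3827) / (12) = 1.6407
  β = (-7 - (2)·1.6407 - (3)·1.7286 - (-2)·-1.3827) / (10) = -1.8233
  γ = (12 - (1)·1.6407 - (1)·-1.8233 - (1)·-1.3827) / (7) = 1.9379
  δ = (4 - (-3)·1.6407 - (2)·-1.8233 - (-1)·1.9379) / (-7) = -2.0724

(1.6407, -1.8233, 1.9379, -2.0724)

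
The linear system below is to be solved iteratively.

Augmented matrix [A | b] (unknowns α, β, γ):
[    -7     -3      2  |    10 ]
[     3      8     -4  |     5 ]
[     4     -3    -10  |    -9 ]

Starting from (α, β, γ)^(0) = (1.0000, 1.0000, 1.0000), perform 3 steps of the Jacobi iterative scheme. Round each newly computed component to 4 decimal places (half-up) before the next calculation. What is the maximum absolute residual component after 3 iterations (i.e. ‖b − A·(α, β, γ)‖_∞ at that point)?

Iteration 1:
  α = (10 - (-3)·1.0000 - (2)·1.0000) / (-7) = -1.5714
  β = (5 - (3)·1.0000 - (-4)·1.0000) / (8) = 0.7500
  γ = (-9 - (4)·1.0000 - (-3)·1.0000) / (-10) = 1.0000
Iteration 2:
  α = (10 - (-3)·0.7500 - (2)·1.0000) / (-7) = -1.4643
  β = (5 - (3)·-1.5714 - (-4)·1.0000) / (8) = 1.7143
  γ = (-9 - (4)·-1.5714 - (-3)·0.7500) / (-10) = 0.0464
Iteration 3:
  α = (10 - (-3)·1.7143 - (2)·0.0464) / (-7) = -2.1500
  β = (5 - (3)·-1.4643 - (-4)·0.0464) / (8) = 1.1973
  γ = (-9 - (4)·-1.4643 - (-3)·1.7143) / (-10) = -0.2000
Residual b − A·x = (-1.0581, 1.0716, 1.1919); ∞-norm = 1.1919

1.1919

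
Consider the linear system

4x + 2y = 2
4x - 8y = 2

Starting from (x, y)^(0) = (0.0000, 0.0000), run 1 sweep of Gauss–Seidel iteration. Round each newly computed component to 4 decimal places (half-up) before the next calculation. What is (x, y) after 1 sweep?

(0.5000, 0.0000)

Iteration 1:
  x = (2 - (2)·0.0000) / (4) = 0.5000
  y = (2 - (4)·0.5000) / (-8) = 0.0000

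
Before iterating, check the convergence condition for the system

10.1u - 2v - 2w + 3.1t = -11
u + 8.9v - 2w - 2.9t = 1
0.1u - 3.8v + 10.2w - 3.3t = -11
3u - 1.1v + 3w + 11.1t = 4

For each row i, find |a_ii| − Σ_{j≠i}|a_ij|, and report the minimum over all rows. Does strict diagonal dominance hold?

3

row 1: |10.1| − (2+2+3.1) = 3
row 2: |8.9| − (1+2+2.9) = 3
row 3: |10.2| − (0.1+3.8+3.3) = 3
row 4: |11.1| − (3+1.1+3) = 4
minimum over rows = 3 → strictly diagonally dominant (convergence guaranteed)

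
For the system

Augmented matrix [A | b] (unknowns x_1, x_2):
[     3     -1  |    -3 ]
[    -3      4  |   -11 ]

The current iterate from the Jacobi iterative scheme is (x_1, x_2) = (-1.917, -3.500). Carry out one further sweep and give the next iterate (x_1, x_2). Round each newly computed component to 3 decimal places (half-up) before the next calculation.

(-2.167, -4.188)

One sweep:
  x_1 = (-3 - (-1)·-3.500) / (3) = -2.167
  x_2 = (-11 - (-3)·-1.917) / (4) = -4.188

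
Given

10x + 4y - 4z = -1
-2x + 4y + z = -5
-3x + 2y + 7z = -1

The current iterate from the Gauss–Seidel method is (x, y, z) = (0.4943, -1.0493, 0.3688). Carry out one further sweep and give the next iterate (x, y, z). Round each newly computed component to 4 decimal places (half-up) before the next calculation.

One sweep:
  x = (-1 - (4)·-1.0493 - (-4)·0.3688) / (10) = 0.4672
  y = (-5 - (-2)·0.4672 - (1)·0.3688) / (4) = -1.1086
  z = (-1 - (-3)·0.4672 - (2)·-1.1086) / (7) = 0.3741

(0.4672, -1.1086, 0.3741)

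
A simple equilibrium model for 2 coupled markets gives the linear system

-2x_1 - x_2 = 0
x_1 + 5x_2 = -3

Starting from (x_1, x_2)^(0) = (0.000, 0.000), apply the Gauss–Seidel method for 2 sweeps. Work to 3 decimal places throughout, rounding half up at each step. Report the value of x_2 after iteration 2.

Iteration 1:
  x_1 = (0 - (-1)·0.000) / (-2) = 0.000
  x_2 = (-3 - (1)·0.000) / (5) = -0.600
Iteration 2:
  x_1 = (0 - (-1)·-0.600) / (-2) = 0.300
  x_2 = (-3 - (1)·0.300) / (5) = -0.660

-0.660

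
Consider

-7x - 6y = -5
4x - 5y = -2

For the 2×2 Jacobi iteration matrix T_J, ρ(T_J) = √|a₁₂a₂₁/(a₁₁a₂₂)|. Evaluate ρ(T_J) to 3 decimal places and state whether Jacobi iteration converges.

a₁₂a₂₁/(a₁₁a₂₂) = (-6)·(4) / ((-7)·(-5)) = -0.685714
ρ = √|-0.685714| = √0.685714 = 0.828
ρ < 1, so Jacobi converges

0.828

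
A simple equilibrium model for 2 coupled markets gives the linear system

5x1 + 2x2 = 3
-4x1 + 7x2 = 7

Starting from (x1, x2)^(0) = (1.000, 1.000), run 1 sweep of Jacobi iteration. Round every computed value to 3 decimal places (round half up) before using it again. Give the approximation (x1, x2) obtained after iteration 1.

Iteration 1:
  x1 = (3 - (2)·1.000) / (5) = 0.200
  x2 = (7 - (-4)·1.000) / (7) = 1.571

(0.200, 1.571)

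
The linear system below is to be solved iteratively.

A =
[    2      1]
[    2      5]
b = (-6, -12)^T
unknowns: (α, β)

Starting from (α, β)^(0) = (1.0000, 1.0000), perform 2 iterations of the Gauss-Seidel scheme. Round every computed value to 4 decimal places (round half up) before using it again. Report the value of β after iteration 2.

Iteration 1:
  α = (-6 - (1)·1.0000) / (2) = -3.5000
  β = (-12 - (2)·-3.5000) / (5) = -1.0000
Iteration 2:
  α = (-6 - (1)·-1.0000) / (2) = -2.5000
  β = (-12 - (2)·-2.5000) / (5) = -1.4000

-1.4000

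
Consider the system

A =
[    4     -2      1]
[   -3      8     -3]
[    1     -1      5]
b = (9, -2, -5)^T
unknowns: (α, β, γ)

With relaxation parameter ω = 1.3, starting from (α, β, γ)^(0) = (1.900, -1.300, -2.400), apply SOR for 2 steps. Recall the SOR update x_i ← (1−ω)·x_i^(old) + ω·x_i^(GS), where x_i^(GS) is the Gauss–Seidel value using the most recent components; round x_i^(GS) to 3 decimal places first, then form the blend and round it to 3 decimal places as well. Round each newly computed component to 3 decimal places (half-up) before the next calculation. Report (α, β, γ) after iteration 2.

(2.627, 0.380, -1.532)

Iteration 1:
  α: GS value = (9 - (-2)·-1.300 - (1)·-2.400) / (4) = 2.200;  α ← (1−ω)·1.900 + ω·2.200 = 2.290
  β: GS value = (-2 - (-3)·2.290 - (-3)·-2.400) / (8) = -0.291;  β ← (1−ω)·-1.300 + ω·-0.291 = 0.012
  γ: GS value = (-5 - (1)·2.290 - (-1)·0.012) / (5) = -1.456;  γ ← (1−ω)·-2.400 + ω·-1.456 = -1.173
Iteration 2:
  α: GS value = (9 - (-2)·0.012 - (1)·-1.173) / (4) = 2.549;  α ← (1−ω)·2.290 + ω·2.549 = 2.627
  β: GS value = (-2 - (-3)·2.627 - (-3)·-1.173) / (8) = 0.295;  β ← (1−ω)·0.012 + ω·0.295 = 0.380
  γ: GS value = (-5 - (1)·2.627 - (-1)·0.380) / (5) = -1.449;  γ ← (1−ω)·-1.173 + ω·-1.449 = -1.532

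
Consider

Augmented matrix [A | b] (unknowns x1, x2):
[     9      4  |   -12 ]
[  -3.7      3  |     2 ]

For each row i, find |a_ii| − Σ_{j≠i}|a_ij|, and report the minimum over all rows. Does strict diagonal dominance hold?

row 1: |9| − (4) = 5
row 2: |3| − (3.7) = -0.7
minimum over rows = -0.7 → not strictly diagonally dominant

-0.7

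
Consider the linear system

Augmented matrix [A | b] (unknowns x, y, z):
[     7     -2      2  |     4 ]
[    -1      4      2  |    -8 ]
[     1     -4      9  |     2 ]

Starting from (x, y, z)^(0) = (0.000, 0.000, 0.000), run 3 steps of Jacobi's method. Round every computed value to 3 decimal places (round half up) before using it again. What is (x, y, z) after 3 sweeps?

(0.218, -1.651, -0.645)

Iteration 1:
  x = (4 - (-2)·0.000 - (2)·0.000) / (7) = 0.571
  y = (-8 - (-1)·0.000 - (2)·0.000) / (4) = -2.000
  z = (2 - (1)·0.000 - (-4)·0.000) / (9) = 0.222
Iteration 2:
  x = (4 - (-2)·-2.000 - (2)·0.222) / (7) = -0.063
  y = (-8 - (-1)·0.571 - (2)·0.222) / (4) = -1.968
  z = (2 - (1)·0.571 - (-4)·-2.000) / (9) = -0.730
Iteration 3:
  x = (4 - (-2)·-1.968 - (2)·-0.730) / (7) = 0.218
  y = (-8 - (-1)·-0.063 - (2)·-0.730) / (4) = -1.651
  z = (2 - (1)·-0.063 - (-4)·-1.968) / (9) = -0.645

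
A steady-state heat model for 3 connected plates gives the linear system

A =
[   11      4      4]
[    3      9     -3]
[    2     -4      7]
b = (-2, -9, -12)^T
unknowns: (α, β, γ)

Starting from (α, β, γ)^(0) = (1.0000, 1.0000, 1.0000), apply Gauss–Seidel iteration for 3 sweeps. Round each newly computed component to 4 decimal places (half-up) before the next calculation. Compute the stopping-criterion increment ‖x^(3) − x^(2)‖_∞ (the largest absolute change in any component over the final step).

Iteration 1:
  α = (-2 - (4)·1.0000 - (4)·1.0000) / (11) = -0.9091
  β = (-9 - (3)·-0.9091 - (-3)·1.0000) / (9) = -0.3636
  γ = (-12 - (2)·-0.9091 - (-4)·-0.3636) / (7) = -1.6623
Iteration 2:
  α = (-2 - (4)·-0.3636 - (4)·-1.6623) / (11) = 0.5549
  β = (-9 - (3)·0.5549 - (-3)·-1.6623) / (9) = -1.7391
  γ = (-12 - (2)·0.5549 - (-4)·-1.7391) / (7) = -2.8666
Iteration 3:
  α = (-2 - (4)·-1.7391 - (4)·-2.8666) / (11) = 1.4930
  β = (-9 - (3)·1.4930 - (-3)·-2.8666) / (9) = -2.4532
  γ = (-12 - (2)·1.4930 - (-4)·-2.4532) / (7) = -3.5427
Change: (0.9381, -0.7141, -0.6761) → max |·| = 0.9381

0.9381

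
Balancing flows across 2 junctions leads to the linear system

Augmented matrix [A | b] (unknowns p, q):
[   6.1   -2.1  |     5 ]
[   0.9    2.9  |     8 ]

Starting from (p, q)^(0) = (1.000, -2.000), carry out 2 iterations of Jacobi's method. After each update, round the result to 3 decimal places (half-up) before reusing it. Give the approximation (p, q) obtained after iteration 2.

(1.662, 2.718)

Iteration 1:
  p = (5 - (-2.1)·-2.000) / (6.1) = 0.131
  q = (8 - (0.9)·1.000) / (2.9) = 2.448
Iteration 2:
  p = (5 - (-2.1)·2.448) / (6.1) = 1.662
  q = (8 - (0.9)·0.131) / (2.9) = 2.718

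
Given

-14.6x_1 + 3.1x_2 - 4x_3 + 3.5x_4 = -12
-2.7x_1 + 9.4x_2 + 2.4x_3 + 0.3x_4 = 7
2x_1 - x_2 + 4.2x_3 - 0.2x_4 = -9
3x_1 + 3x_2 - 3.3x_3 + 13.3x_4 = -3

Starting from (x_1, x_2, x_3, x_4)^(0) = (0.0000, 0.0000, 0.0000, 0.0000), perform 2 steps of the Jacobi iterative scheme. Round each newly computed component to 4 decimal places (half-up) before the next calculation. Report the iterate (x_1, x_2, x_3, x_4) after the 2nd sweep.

(1.5131, 1.5351, -2.3677, -1.1106)

Iteration 1:
  x_1 = (-12 - (3.1)·0.0000 - (-4)·0.0000 - (3.5)·0.0000) / (-14.6) = 0.8219
  x_2 = (7 - (-2.7)·0.0000 - (2.4)·0.0000 - (0.3)·0.0000) / (9.4) = 0.7447
  x_3 = (-9 - (2)·0.0000 - (-1)·0.0000 - (-0.2)·0.0000) / (4.2) = -2.1429
  x_4 = (-3 - (3)·0.0000 - (3)·0.0000 - (-3.3)·0.0000) / (13.3) = -0.2256
Iteration 2:
  x_1 = (-12 - (3.1)·0.7447 - (-4)·-2.1429 - (3.5)·-0.2256) / (-14.6) = 1.5131
  x_2 = (7 - (-2.7)·0.8219 - (2.4)·-2.1429 - (0.3)·-0.2256) / (9.4) = 1.5351
  x_3 = (-9 - (2)·0.8219 - (-1)·0.7447 - (-0.2)·-0.2256) / (4.2) = -2.3677
  x_4 = (-3 - (3)·0.8219 - (3)·0.7447 - (-3.3)·-2.1429) / (13.3) = -1.1106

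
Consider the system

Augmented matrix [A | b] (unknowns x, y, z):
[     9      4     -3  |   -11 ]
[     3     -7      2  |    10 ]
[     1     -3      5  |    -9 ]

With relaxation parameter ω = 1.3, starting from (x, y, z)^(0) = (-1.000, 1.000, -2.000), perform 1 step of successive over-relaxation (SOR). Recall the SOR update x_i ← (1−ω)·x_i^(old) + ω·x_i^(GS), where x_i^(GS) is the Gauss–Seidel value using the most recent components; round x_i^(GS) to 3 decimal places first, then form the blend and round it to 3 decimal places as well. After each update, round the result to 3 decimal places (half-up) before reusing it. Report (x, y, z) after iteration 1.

Iteration 1:
  x: GS value = (-11 - (4)·1.000 - (-3)·-2.000) / (9) = -2.333;  x ← (1−ω)·-1.000 + ω·-2.333 = -2.733
  y: GS value = (10 - (3)·-2.733 - (2)·-2.000) / (-7) = -3.171;  y ← (1−ω)·1.000 + ω·-3.171 = -4.422
  z: GS value = (-9 - (1)·-2.733 - (-3)·-4.422) / (5) = -3.907;  z ← (1−ω)·-2.000 + ω·-3.907 = -4.479

(-2.733, -4.422, -4.479)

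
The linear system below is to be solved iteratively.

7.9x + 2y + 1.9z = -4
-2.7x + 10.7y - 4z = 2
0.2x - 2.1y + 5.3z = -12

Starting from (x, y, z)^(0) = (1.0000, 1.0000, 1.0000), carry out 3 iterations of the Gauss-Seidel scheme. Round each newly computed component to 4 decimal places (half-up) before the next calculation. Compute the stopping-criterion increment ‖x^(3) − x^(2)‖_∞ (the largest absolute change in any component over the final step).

0.3317

Iteration 1:
  x = (-4 - (2)·1.0000 - (1.9)·1.0000) / (7.9) = -1.0000
  y = (2 - (-2.7)·-1.0000 - (-4)·1.0000) / (10.7) = 0.3084
  z = (-12 - (0.2)·-1.0000 - (-2.1)·0.3084) / (5.3) = -2.1042
Iteration 2:
  x = (-4 - (2)·0.3084 - (1.9)·-2.1042) / (7.9) = -0.0783
  y = (2 - (-2.7)·-0.0783 - (-4)·-2.1042) / (10.7) = -0.6195
  z = (-12 - (0.2)·-0.0783 - (-2.1)·-0.6195) / (5.3) = -2.5067
Iteration 3:
  x = (-4 - (2)·-0.6195 - (1.9)·-2.5067) / (7.9) = 0.2534
  y = (2 - (-2.7)·0.2534 - (-4)·-2.5067) / (10.7) = -0.6862
  z = (-12 - (0.2)·0.2534 - (-2.1)·-0.6862) / (5.3) = -2.5456
Change: (0.3317, -0.0667, -0.0389) → max |·| = 0.3317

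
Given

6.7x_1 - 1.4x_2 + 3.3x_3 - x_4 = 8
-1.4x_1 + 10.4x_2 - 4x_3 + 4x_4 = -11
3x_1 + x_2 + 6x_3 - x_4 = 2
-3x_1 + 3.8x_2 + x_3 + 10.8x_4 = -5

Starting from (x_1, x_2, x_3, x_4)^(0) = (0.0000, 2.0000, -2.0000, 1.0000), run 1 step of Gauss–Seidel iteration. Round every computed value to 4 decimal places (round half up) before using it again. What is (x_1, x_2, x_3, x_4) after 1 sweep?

(2.7463, -1.8418, -0.5662, 1.0004)

Iteration 1:
  x_1 = (8 - (-1.4)·2.0000 - (3.3)·-2.0000 - (-1)·1.0000) / (6.7) = 2.7463
  x_2 = (-11 - (-1.4)·2.7463 - (-4)·-2.0000 - (4)·1.0000) / (10.4) = -1.8418
  x_3 = (2 - (3)·2.7463 - (1)·-1.8418 - (-1)·1.0000) / (6) = -0.5662
  x_4 = (-5 - (-3)·2.7463 - (3.8)·-1.8418 - (1)·-0.5662) / (10.8) = 1.0004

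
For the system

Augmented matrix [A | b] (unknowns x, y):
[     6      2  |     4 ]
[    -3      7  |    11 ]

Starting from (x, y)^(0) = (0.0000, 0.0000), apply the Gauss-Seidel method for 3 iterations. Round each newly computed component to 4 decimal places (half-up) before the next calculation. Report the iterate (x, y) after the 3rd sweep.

Iteration 1:
  x = (4 - (2)·0.0000) / (6) = 0.6667
  y = (11 - (-3)·0.6667) / (7) = 1.8572
Iteration 2:
  x = (4 - (2)·1.8572) / (6) = 0.0476
  y = (11 - (-3)·0.0476) / (7) = 1.5918
Iteration 3:
  x = (4 - (2)·1.5918) / (6) = 0.1361
  y = (11 - (-3)·0.1361) / (7) = 1.6298

(0.1361, 1.6298)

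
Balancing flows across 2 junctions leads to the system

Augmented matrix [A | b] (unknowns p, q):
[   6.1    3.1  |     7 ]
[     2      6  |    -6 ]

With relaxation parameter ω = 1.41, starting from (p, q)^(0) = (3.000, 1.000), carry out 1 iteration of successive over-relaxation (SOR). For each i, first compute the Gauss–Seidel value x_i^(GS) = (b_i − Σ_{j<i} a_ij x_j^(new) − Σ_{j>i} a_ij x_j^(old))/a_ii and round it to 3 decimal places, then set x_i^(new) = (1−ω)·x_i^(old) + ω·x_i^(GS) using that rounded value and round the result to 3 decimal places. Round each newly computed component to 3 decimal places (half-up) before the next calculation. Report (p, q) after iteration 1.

Iteration 1:
  p: GS value = (7 - (3.1)·1.000) / (6.1) = 0.639;  p ← (1−ω)·3.000 + ω·0.639 = -0.329
  q: GS value = (-6 - (2)·-0.329) / (6) = -0.890;  q ← (1−ω)·1.000 + ω·-0.890 = -1.665

(-0.329, -1.665)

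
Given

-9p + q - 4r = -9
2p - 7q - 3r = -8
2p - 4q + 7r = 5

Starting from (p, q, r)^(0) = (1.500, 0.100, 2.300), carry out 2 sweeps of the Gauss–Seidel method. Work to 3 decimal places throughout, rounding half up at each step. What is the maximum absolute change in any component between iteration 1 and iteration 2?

0.832

Iteration 1:
  p = (-9 - (1)·0.100 - (-4)·2.300) / (-9) = -0.011
  q = (-8 - (2)·-0.011 - (-3)·2.300) / (-7) = 0.154
  r = (5 - (2)·-0.011 - (-4)·0.154) / (7) = 0.805
Iteration 2:
  p = (-9 - (1)·0.154 - (-4)·0.805) / (-9) = 0.659
  q = (-8 - (2)·0.659 - (-3)·0.805) / (-7) = 0.986
  r = (5 - (2)·0.659 - (-4)·0.986) / (7) = 1.089
Change: (0.670, 0.832, 0.284) → max |·| = 0.832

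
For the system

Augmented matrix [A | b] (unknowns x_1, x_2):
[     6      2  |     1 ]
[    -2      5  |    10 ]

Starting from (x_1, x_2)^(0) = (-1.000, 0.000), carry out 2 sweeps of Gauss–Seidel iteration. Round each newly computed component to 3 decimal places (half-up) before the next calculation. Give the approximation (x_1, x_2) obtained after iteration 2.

Iteration 1:
  x_1 = (1 - (2)·0.000) / (6) = 0.167
  x_2 = (10 - (-2)·0.167) / (5) = 2.067
Iteration 2:
  x_1 = (1 - (2)·2.067) / (6) = -0.522
  x_2 = (10 - (-2)·-0.522) / (5) = 1.791

(-0.522, 1.791)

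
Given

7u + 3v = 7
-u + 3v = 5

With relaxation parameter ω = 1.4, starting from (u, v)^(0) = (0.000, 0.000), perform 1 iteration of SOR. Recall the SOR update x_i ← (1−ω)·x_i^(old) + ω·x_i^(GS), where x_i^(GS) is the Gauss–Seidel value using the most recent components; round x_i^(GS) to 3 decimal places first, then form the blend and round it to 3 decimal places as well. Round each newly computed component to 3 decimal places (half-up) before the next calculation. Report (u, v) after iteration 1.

Iteration 1:
  u: GS value = (7 - (3)·0.000) / (7) = 1.000;  u ← (1−ω)·0.000 + ω·1.000 = 1.400
  v: GS value = (5 - (-1)·1.400) / (3) = 2.133;  v ← (1−ω)·0.000 + ω·2.133 = 2.986

(1.400, 2.986)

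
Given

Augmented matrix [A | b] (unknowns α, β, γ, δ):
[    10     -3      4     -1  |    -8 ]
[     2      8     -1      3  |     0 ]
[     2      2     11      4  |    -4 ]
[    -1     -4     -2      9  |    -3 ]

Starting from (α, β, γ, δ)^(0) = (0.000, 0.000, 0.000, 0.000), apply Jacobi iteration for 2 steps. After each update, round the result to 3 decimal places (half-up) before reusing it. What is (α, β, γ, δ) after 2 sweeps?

Iteration 1:
  α = (-8 - (-3)·0.000 - (4)·0.000 - (-1)·0.000) / (10) = -0.800
  β = (0 - (2)·0.000 - (-1)·0.000 - (3)·0.000) / (8) = 0.000
  γ = (-4 - (2)·0.000 - (2)·0.000 - (4)·0.000) / (11) = -0.364
  δ = (-3 - (-1)·0.000 - (-4)·0.000 - (-2)·0.000) / (9) = -0.333
Iteration 2:
  α = (-8 - (-3)·0.000 - (4)·-0.364 - (-1)·-0.333) / (10) = -0.688
  β = (0 - (2)·-0.800 - (-1)·-0.364 - (3)·-0.333) / (8) = 0.279
  γ = (-4 - (2)·-0.800 - (2)·0.000 - (4)·-0.333) / (11) = -0.097
  δ = (-3 - (-1)·-0.800 - (-4)·0.000 - (-2)·-0.364) / (9) = -0.503

(-0.688, 0.279, -0.097, -0.503)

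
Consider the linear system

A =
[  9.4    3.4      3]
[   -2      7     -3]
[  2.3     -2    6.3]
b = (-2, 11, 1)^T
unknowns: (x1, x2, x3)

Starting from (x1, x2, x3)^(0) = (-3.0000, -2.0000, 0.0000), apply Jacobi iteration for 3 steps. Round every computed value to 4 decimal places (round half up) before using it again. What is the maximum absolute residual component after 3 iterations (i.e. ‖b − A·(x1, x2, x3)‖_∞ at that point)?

1.8502

Iteration 1:
  x1 = (-2 - (3.4)·-2.0000 - (3)·0.0000) / (9.4) = 0.5106
  x2 = (11 - (-2)·-3.0000 - (-3)·0.0000) / (7) = 0.7143
  x3 = (1 - (2.3)·-3.0000 - (-2)·-2.0000) / (6.3) = 0.6190
Iteration 2:
  x1 = (-2 - (3.4)·0.7143 - (3)·0.6190) / (9.4) = -0.6687
  x2 = (11 - (-2)·0.5106 - (-3)·0.6190) / (7) = 1.9826
  x3 = (1 - (2.3)·0.5106 - (-2)·0.7143) / (6.3) = 0.1991
Iteration 3:
  x1 = (-2 - (3.4)·1.9826 - (3)·0.1991) / (9.4) = -0.9934
  x2 = (11 - (-2)·-0.6687 - (-3)·0.1991) / (7) = 1.4657
  x3 = (1 - (2.3)·-0.6687 - (-2)·1.9826) / (6.3) = 1.0323
Residual b − A·x = (-0.7423, 1.8502, -0.2873); ∞-norm = 1.8502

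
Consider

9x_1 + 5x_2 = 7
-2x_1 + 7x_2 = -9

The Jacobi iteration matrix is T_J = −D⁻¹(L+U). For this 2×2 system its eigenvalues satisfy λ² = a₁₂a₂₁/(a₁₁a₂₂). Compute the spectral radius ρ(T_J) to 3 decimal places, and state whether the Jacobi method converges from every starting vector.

0.398

a₁₂a₂₁/(a₁₁a₂₂) = (5)·(-2) / ((9)·(7)) = -0.158730
ρ = √|-0.158730| = √0.158730 = 0.398
ρ < 1, so Jacobi converges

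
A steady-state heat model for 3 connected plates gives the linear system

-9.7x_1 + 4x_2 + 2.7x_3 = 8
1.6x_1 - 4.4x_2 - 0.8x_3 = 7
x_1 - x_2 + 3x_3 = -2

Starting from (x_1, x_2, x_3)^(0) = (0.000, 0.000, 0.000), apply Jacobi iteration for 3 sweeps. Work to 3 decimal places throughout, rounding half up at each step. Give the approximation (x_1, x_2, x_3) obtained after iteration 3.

Iteration 1:
  x_1 = (8 - (4)·0.000 - (2.7)·0.000) / (-9.7) = -0.825
  x_2 = (7 - (1.6)·0.000 - (-0.8)·0.000) / (-4.4) = -1.591
  x_3 = (-2 - (1)·0.000 - (-1)·0.000) / (3) = -0.667
Iteration 2:
  x_1 = (8 - (4)·-1.591 - (2.7)·-0.667) / (-9.7) = -1.666
  x_2 = (7 - (1.6)·-0.825 - (-0.8)·-0.667) / (-4.4) = -1.770
  x_3 = (-2 - (1)·-0.825 - (-1)·-1.591) / (3) = -0.922
Iteration 3:
  x_1 = (8 - (4)·-1.770 - (2.7)·-0.922) / (-9.7) = -1.811
  x_2 = (7 - (1.6)·-1.666 - (-0.8)·-0.922) / (-4.4) = -2.029
  x_3 = (-2 - (1)·-1.666 - (-1)·-1.770) / (3) = -0.701

(-1.811, -2.029, -0.701)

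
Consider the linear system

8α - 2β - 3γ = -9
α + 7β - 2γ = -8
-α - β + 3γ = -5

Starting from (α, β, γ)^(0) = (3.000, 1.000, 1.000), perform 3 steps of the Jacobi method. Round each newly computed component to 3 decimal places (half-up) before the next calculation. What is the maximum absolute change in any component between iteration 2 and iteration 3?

Iteration 1:
  α = (-9 - (-2)·1.000 - (-3)·1.000) / (8) = -0.500
  β = (-8 - (1)·3.000 - (-2)·1.000) / (7) = -1.286
  γ = (-5 - (-1)·3.000 - (-1)·1.000) / (3) = -0.333
Iteration 2:
  α = (-9 - (-2)·-1.286 - (-3)·-0.333) / (8) = -1.571
  β = (-8 - (1)·-0.500 - (-2)·-0.333) / (7) = -1.167
  γ = (-5 - (-1)·-0.500 - (-1)·-1.286) / (3) = -2.262
Iteration 3:
  α = (-9 - (-2)·-1.167 - (-3)·-2.262) / (8) = -2.265
  β = (-8 - (1)·-1.571 - (-2)·-2.262) / (7) = -1.565
  γ = (-5 - (-1)·-1.571 - (-1)·-1.167) / (3) = -2.579
Change: (-0.694, -0.398, -0.317) → max |·| = 0.694

0.694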